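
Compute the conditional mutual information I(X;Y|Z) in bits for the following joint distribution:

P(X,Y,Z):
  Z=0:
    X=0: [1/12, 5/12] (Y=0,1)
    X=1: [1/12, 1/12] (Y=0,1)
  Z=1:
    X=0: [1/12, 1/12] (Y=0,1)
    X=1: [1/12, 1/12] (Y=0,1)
0.0492 bits

Conditional mutual information: I(X;Y|Z) = H(X|Z) + H(Y|Z) - H(X,Y|Z)

H(Z) = 0.9183
H(X,Z) = 1.7925 → H(X|Z) = 0.8742
H(Y,Z) = 1.7925 → H(Y|Z) = 0.8742
H(X,Y,Z) = 2.6175 → H(X,Y|Z) = 1.6992

I(X;Y|Z) = 0.8742 + 0.8742 - 1.6992 = 0.0492 bits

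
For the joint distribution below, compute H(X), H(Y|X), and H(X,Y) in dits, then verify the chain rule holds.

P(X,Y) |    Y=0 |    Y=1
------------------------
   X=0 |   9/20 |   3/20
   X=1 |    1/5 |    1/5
H(X,Y) = 0.5592, H(X) = 0.2923, H(Y|X) = 0.2669 (all in dits)

Chain rule: H(X,Y) = H(X) + H(Y|X)

Left side — joint entropy directly:
H(X,Y) = -Σ p(x,y) log p(x,y) = 0.5592 dits

Right side — compute H(Y|X) from the conditional distributions:
P(X) = (3/5, 2/5), so H(X) = 0.2923 dits
H(Y|X) = Σ_x P(X=x) · H(Y|X=x):
  P(Y|X=0) = (3/4, 1/4), H(Y|X=0) = 0.2442, weight P(X=0) = 3/5
  P(Y|X=1) = (1/2, 1/2), H(Y|X=1) = 0.3010, weight P(X=1) = 2/5
H(Y|X) = 0.2669 dits

H(X) + H(Y|X) = 0.2923 + 0.2669 = 0.5592 dits

Both sides equal 0.5592 dits. ✓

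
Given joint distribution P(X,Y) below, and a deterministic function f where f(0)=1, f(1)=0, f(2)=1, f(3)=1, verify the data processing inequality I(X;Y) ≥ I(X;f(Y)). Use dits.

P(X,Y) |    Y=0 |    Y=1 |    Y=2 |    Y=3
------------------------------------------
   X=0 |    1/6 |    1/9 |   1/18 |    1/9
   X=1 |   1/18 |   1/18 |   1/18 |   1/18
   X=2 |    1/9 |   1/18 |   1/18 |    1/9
I(X;Y) = 0.0072, I(X;f(Y)) = 0.0020, inequality holds: 0.0072 ≥ 0.0020

Data Processing Inequality: For any Markov chain X → Y → Z, we have I(X;Y) ≥ I(X;Z).

Here Z = f(Y) is a deterministic function of Y, forming X → Y → Z.

Original I(X;Y) = 0.0072 dits

After applying f:
P(X,Z) where Z=f(Y):
- P(X,Z=0) = P(X,Y=1)
- P(X,Z=1) = P(X,Y=0) + P(X,Y=2) + P(X,Y=3)

I(X;Z) = I(X;f(Y)) = 0.0020 dits

Verification: 0.0072 ≥ 0.0020 ✓

Information cannot be created by processing; the function f can only lose information about X.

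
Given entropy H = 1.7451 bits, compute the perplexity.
3.3522

Perplexity is 2^H (or exp(H) for natural log).

H = 1.7451 bits
Perplexity = 2^1.7451 = 3.3522

Interpretation: The model's uncertainty is equivalent to choosing uniformly among 3.4 options.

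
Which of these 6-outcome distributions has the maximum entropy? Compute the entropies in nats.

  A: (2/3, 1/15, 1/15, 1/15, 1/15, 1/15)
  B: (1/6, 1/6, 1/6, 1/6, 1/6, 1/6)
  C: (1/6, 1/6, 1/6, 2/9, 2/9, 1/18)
B

For a discrete distribution over n outcomes, entropy is maximized by the uniform distribution.

Computing entropies:
H(A) = 1.1730 nats
H(B) = 1.7918 nats
H(C) = 1.7249 nats

The uniform distribution (where all probabilities equal 1/6) achieves the maximum entropy of log_e(6) = 1.7918 nats.

Distribution B has the highest entropy.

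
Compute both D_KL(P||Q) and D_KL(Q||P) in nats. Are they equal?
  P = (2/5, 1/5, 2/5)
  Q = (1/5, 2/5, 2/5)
D_KL(P||Q) = 0.1386, D_KL(Q||P) = 0.1386

KL divergence is not symmetric: D_KL(P||Q) ≠ D_KL(Q||P) in general.

D_KL(P||Q) = 0.1386 nats
D_KL(Q||P) = 0.1386 nats

In this case they happen to be equal (to 4 decimal places).

This asymmetry is why KL divergence is not a true distance metric.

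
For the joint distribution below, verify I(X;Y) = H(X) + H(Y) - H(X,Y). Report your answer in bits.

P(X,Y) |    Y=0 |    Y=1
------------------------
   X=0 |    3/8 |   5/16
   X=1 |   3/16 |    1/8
I(X;Y) = 0.0019 bits

Mutual information has multiple equivalent forms:
- I(X;Y) = H(X) - H(X|Y)
- I(X;Y) = H(Y) - H(Y|X)
- I(X;Y) = H(X) + H(Y) - H(X,Y)

Computing all quantities:
H(X) = 0.8960, H(Y) = 0.9887, H(X,Y) = 1.8829
H(X|Y) = 0.8942, H(Y|X) = 0.9868

Verification:
H(X) - H(X|Y) = 0.8960 - 0.8942 = 0.0019
H(Y) - H(Y|X) = 0.9887 - 0.9868 = 0.0019
H(X) + H(Y) - H(X,Y) = 0.8960 + 0.9887 - 1.8829 = 0.0019

All forms give I(X;Y) = 0.0019 bits. ✓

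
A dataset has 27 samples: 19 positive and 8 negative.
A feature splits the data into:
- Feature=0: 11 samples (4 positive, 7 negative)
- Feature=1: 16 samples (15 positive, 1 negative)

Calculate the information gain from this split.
0.2916 bits

Information Gain = H(Y) - H(Y|Feature)

Before split:
P(positive) = 19/27 = 0.7037
H(Y) = 0.8767 bits

After split:
Feature=0: H = 0.9457 bits (weight = 11/27)
Feature=1: H = 0.3373 bits (weight = 16/27)
H(Y|Feature) = (11/27)×0.9457 + (16/27)×0.3373 = 0.5851 bits

Information Gain = 0.8767 - 0.5851 = 0.2916 bits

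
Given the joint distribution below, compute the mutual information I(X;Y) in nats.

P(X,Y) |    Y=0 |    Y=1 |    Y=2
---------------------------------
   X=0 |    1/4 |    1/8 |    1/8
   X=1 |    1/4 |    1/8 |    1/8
0.0000 nats

Mutual information: I(X;Y) = H(X) + H(Y) - H(X,Y)

Marginals:
P(X) = (1/2, 1/2), H(X) = 0.6931 nats
P(Y) = (1/2, 1/4, 1/4), H(Y) = 1.0397 nats

Joint entropy: H(X,Y) = 1.7329 nats

I(X;Y) = 0.6931 + 1.0397 - 1.7329 = 0.0000 nats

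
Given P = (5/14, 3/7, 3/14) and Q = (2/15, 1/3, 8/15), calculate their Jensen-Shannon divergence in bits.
0.0933 bits

Jensen-Shannon divergence is:
JSD(P||Q) = 0.5 × D_KL(P||M) + 0.5 × D_KL(Q||M)
where M = 0.5 × (P + Q) is the mixture distribution.

M = 0.5 × (5/14, 3/7, 3/14) + 0.5 × (2/15, 1/3, 8/15) = (0.245238, 8/21, 0.37381)

D_KL(P||M) = 0.0945 bits
D_KL(Q||M) = 0.0920 bits

JSD(P||Q) = 0.5 × 0.0945 + 0.5 × 0.0920 = 0.0933 bits

Unlike KL divergence, JSD is symmetric and bounded: 0 ≤ JSD ≤ log(2).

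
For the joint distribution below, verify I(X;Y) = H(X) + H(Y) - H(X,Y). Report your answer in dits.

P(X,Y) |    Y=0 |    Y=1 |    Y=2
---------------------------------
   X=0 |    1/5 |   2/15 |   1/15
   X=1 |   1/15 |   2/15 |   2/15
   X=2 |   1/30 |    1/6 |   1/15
I(X;Y) = 0.0346 dits

Mutual information has multiple equivalent forms:
- I(X;Y) = H(X) - H(X|Y)
- I(X;Y) = H(Y) - H(Y|X)
- I(X;Y) = H(X) + H(Y) - H(X,Y)

Computing all quantities:
H(X) = 0.4713, H(Y) = 0.4673, H(X,Y) = 0.9040
H(X|Y) = 0.4367, H(Y|X) = 0.4327

Verification:
H(X) - H(X|Y) = 0.4713 - 0.4367 = 0.0346
H(Y) - H(Y|X) = 0.4673 - 0.4327 = 0.0346
H(X) + H(Y) - H(X,Y) = 0.4713 + 0.4673 - 0.9040 = 0.0346

All forms give I(X;Y) = 0.0346 dits. ✓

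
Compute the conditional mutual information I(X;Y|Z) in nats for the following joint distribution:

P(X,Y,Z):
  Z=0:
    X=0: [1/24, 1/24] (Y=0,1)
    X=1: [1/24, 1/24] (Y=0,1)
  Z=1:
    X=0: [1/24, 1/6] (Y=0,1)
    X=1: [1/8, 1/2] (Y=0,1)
0.0000 nats

Conditional mutual information: I(X;Y|Z) = H(X|Z) + H(Y|Z) - H(X,Y|Z)

H(Z) = 0.4506
H(X,Z) = 1.0347 → H(X|Z) = 0.5841
H(Y,Z) = 0.9831 → H(Y|Z) = 0.5325
H(X,Y,Z) = 1.5672 → H(X,Y|Z) = 1.1167

I(X;Y|Z) = 0.5841 + 0.5325 - 1.1167 = 0.0000 nats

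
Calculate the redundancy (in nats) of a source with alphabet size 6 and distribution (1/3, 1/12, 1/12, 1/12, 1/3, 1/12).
0.2310 nats

Redundancy measures how far a source is from maximum entropy:
R = H_max - H(X)

Maximum entropy for 6 symbols: H_max = log_e(6) = 1.7918 nats
Actual entropy: H(X) = 1.5607 nats
Redundancy: R = 1.7918 - 1.5607 = 0.2310 nats

This redundancy represents potential for compression: the source could be compressed by 0.2310 nats per symbol.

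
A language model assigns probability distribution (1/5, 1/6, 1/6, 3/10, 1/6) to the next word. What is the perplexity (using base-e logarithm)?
4.8499

Perplexity is e^H (or exp(H) for natural log).

First, H = -Σ p log p = 1.5790 nats
Perplexity = e^1.5790 = 4.8499

Interpretation: The model's uncertainty is equivalent to choosing uniformly among 4.8 options.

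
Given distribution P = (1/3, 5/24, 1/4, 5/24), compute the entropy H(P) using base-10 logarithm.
0.5934 dits

Shannon entropy is H(X) = -Σ p(x) log p(x).

For P = (1/3, 5/24, 1/4, 5/24):
H = -1/3 × log_10(1/3) -5/24 × log_10(5/24) -1/4 × log_10(1/4) -5/24 × log_10(5/24)
H = 0.5934 dits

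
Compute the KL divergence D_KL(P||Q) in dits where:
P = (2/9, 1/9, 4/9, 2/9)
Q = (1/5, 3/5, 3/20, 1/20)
0.2824 dits

KL divergence: D_KL(P||Q) = Σ p(x) log(p(x)/q(x))

Computing term by term:
  x=0: 2/9 × log_10[(2/9)/(1/5)] = 2/9 × 0.0458 = 0.0102
  x=1: 1/9 × log_10[(1/9)/(3/5)] = 1/9 × -0.7324 = -0.0814
  x=2: 4/9 × log_10[(4/9)/(3/20)] = 4/9 × 0.4717 = 0.2097
  x=3: 2/9 × log_10[(2/9)/(1/20)] = 2/9 × 0.6478 = 0.1440

D_KL(P||Q) = 0.2824 dits

Note: KL divergence is always non-negative and equals 0 iff P = Q.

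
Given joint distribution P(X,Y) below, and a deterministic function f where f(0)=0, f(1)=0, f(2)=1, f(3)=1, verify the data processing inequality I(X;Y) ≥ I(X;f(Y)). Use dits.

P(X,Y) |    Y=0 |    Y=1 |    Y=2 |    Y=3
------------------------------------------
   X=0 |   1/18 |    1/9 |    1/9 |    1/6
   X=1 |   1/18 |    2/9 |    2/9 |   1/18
I(X;Y) = 0.0263, I(X;f(Y)) = 0.0034, inequality holds: 0.0263 ≥ 0.0034

Data Processing Inequality: For any Markov chain X → Y → Z, we have I(X;Y) ≥ I(X;Z).

Here Z = f(Y) is a deterministic function of Y, forming X → Y → Z.

Original I(X;Y) = 0.0263 dits

After applying f:
P(X,Z) where Z=f(Y):
- P(X,Z=0) = P(X,Y=0) + P(X,Y=1)
- P(X,Z=1) = P(X,Y=2) + P(X,Y=3)

I(X;Z) = I(X;f(Y)) = 0.0034 dits

Verification: 0.0263 ≥ 0.0034 ✓

Information cannot be created by processing; the function f can only lose information about X.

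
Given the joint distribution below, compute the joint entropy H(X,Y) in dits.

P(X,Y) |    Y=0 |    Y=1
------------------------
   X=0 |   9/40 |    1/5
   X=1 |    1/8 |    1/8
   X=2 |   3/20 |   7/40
0.7674 dits

Joint entropy is H(X,Y) = -Σ_{x,y} p(x,y) log p(x,y).

Summing over all non-zero entries:
H(X,Y) = -[9/40·log_10(9/40) + 1/5·log_10(1/5) + 1/8·log_10(1/8) + 1/8·log_10(1/8) + 3/20·log_10(3/20) + 7/40·log_10(7/40)]
H(X,Y) = 0.7674 dits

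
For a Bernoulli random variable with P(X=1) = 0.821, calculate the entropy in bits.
0.6779 bits

The binary entropy function is:
H(p) = -p log(p) - (1-p) log(1-p)

H(0.821) = -0.821 × log_2(0.821) - 0.179 × log_2(0.179)
H(0.821) = 0.6779 bits

Note: Binary entropy is maximized at p=0.5 (H=1 bit) and minimized at p=0 or p=1 (H=0).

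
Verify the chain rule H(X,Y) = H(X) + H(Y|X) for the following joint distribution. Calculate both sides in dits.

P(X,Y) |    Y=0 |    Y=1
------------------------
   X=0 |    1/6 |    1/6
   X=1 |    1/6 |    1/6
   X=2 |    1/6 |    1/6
H(X,Y) = 0.7782, H(X) = 0.4771, H(Y|X) = 0.3010 (all in dits)

Chain rule: H(X,Y) = H(X) + H(Y|X)

Left side — joint entropy directly:
H(X,Y) = -Σ p(x,y) log p(x,y) = 0.7782 dits

Right side — compute H(Y|X) from the conditional distributions:
P(X) = (1/3, 1/3, 1/3), so H(X) = 0.4771 dits
H(Y|X) = Σ_x P(X=x) · H(Y|X=x):
  P(Y|X=0) = (1/2, 1/2), H(Y|X=0) = 0.3010, weight P(X=0) = 1/3
  P(Y|X=1) = (1/2, 1/2), H(Y|X=1) = 0.3010, weight P(X=1) = 1/3
  P(Y|X=2) = (1/2, 1/2), H(Y|X=2) = 0.3010, weight P(X=2) = 1/3
H(Y|X) = 0.3010 dits

H(X) + H(Y|X) = 0.4771 + 0.3010 = 0.7782 dits

Both sides equal 0.7782 dits. ✓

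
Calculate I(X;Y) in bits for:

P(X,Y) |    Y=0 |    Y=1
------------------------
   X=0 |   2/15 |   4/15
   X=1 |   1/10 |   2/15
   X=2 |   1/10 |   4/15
0.0111 bits

Mutual information: I(X;Y) = H(X) + H(Y) - H(X,Y)

Marginals:
P(X) = (2/5, 7/30, 11/30), H(X) = 1.5494 bits
P(Y) = (1/3, 2/3), H(Y) = 0.9183 bits

Joint entropy: H(X,Y) = 2.4566 bits

I(X;Y) = 1.5494 + 0.9183 - 2.4566 = 0.0111 bits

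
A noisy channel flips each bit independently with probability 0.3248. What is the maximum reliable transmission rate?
0.0905 bits

For a binary symmetric channel (BSC) with error probability p:
Capacity C = 1 - H(p) bits per symbol

where H(p) = -p log₂(p) - (1-p) log₂(1-p) is the binary entropy function.

H(0.3248) = 0.9095 bits
C = 1 - 0.9095 = 0.0905 bits per symbol

This means we can reliably transmit up to 0.0905 bits of information per channel use.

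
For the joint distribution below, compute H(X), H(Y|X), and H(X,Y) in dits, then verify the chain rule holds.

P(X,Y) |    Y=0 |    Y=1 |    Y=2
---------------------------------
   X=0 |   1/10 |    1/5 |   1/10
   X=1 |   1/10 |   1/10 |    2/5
H(X,Y) = 0.6990, H(X) = 0.2923, H(Y|X) = 0.4067 (all in dits)

Chain rule: H(X,Y) = H(X) + H(Y|X)

Left side — joint entropy directly:
H(X,Y) = -Σ p(x,y) log p(x,y) = 0.6990 dits

Right side — compute H(Y|X) from the conditional distributions:
P(X) = (2/5, 3/5), so H(X) = 0.2923 dits
H(Y|X) = Σ_x P(X=x) · H(Y|X=x):
  P(Y|X=0) = (1/4, 1/2, 1/4), H(Y|X=0) = 0.4515, weight P(X=0) = 2/5
  P(Y|X=1) = (1/6, 1/6, 2/3), H(Y|X=1) = 0.3768, weight P(X=1) = 3/5
H(Y|X) = 0.4067 dits

H(X) + H(Y|X) = 0.2923 + 0.4067 = 0.6990 dits

Both sides equal 0.6990 dits. ✓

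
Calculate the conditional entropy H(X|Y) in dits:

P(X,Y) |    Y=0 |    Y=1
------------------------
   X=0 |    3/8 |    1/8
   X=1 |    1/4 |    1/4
0.2863 dits

Using the chain rule: H(X|Y) = H(X,Y) - H(Y)

First, compute H(X,Y) = 0.5737 dits

Marginal P(Y) = (5/8, 3/8)
H(Y) = 0.2873 dits

H(X|Y) = H(X,Y) - H(Y) = 0.5737 - 0.2873 = 0.2863 dits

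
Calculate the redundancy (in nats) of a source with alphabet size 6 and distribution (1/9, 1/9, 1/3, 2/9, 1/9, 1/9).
0.1148 nats

Redundancy measures how far a source is from maximum entropy:
R = H_max - H(X)

Maximum entropy for 6 symbols: H_max = log_e(6) = 1.7918 nats
Actual entropy: H(X) = 1.6770 nats
Redundancy: R = 1.7918 - 1.6770 = 0.1148 nats

This redundancy represents potential for compression: the source could be compressed by 0.1148 nats per symbol.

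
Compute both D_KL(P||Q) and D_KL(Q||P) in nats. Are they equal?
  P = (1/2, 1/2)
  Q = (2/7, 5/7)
D_KL(P||Q) = 0.1015, D_KL(Q||P) = 0.0949

KL divergence is not symmetric: D_KL(P||Q) ≠ D_KL(Q||P) in general.

D_KL(P||Q) = 0.1015 nats
D_KL(Q||P) = 0.0949 nats

No, they are not equal!

This asymmetry is why KL divergence is not a true distance metric.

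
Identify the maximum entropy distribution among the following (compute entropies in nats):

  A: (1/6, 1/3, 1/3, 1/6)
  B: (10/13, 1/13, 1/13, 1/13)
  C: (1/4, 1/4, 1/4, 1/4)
C

For a discrete distribution over n outcomes, entropy is maximized by the uniform distribution.

Computing entropies:
H(A) = 1.3297 nats
H(B) = 0.7937 nats
H(C) = 1.3863 nats

The uniform distribution (where all probabilities equal 1/4) achieves the maximum entropy of log_e(4) = 1.3863 nats.

Distribution C has the highest entropy.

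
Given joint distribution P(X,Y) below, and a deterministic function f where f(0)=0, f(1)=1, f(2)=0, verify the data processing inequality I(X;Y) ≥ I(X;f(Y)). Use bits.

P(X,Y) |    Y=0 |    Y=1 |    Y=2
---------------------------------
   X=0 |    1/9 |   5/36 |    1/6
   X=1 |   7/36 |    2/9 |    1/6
I(X;Y) = 0.0105, I(X;f(Y)) = 0.0017, inequality holds: 0.0105 ≥ 0.0017

Data Processing Inequality: For any Markov chain X → Y → Z, we have I(X;Y) ≥ I(X;Z).

Here Z = f(Y) is a deterministic function of Y, forming X → Y → Z.

Original I(X;Y) = 0.0105 bits

After applying f:
P(X,Z) where Z=f(Y):
- P(X,Z=0) = P(X,Y=0) + P(X,Y=2)
- P(X,Z=1) = P(X,Y=1)

I(X;Z) = I(X;f(Y)) = 0.0017 bits

Verification: 0.0105 ≥ 0.0017 ✓

Information cannot be created by processing; the function f can only lose information about X.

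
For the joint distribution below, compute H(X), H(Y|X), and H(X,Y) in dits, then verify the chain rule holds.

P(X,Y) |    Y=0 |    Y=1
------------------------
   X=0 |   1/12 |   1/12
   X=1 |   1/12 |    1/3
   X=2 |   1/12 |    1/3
H(X,Y) = 0.6778, H(X) = 0.4465, H(Y|X) = 0.2313 (all in dits)

Chain rule: H(X,Y) = H(X) + H(Y|X)

Left side — joint entropy directly:
H(X,Y) = -Σ p(x,y) log p(x,y) = 0.6778 dits

Right side — compute H(Y|X) from the conditional distributions:
P(X) = (1/6, 5/12, 5/12), so H(X) = 0.4465 dits
H(Y|X) = Σ_x P(X=x) · H(Y|X=x):
  P(Y|X=0) = (1/2, 1/2), H(Y|X=0) = 0.3010, weight P(X=0) = 1/6
  P(Y|X=1) = (1/5, 4/5), H(Y|X=1) = 0.2173, weight P(X=1) = 5/12
  P(Y|X=2) = (1/5, 4/5), H(Y|X=2) = 0.2173, weight P(X=2) = 5/12
H(Y|X) = 0.2313 dits

H(X) + H(Y|X) = 0.4465 + 0.2313 = 0.6778 dits

Both sides equal 0.6778 dits. ✓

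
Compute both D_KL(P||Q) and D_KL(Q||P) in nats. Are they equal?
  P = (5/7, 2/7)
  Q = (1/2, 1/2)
D_KL(P||Q) = 0.0949, D_KL(Q||P) = 0.1015

KL divergence is not symmetric: D_KL(P||Q) ≠ D_KL(Q||P) in general.

D_KL(P||Q) = 0.0949 nats
D_KL(Q||P) = 0.1015 nats

No, they are not equal!

This asymmetry is why KL divergence is not a true distance metric.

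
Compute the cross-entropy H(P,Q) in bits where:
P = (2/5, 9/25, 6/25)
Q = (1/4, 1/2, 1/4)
1.6400 bits

Cross-entropy: H(P,Q) = -Σ p(x) log q(x)

Alternatively: H(P,Q) = H(P) + D_KL(P||Q)
H(P) = 1.5535 bits
D_KL(P||Q) = 0.0865 bits

H(P,Q) = 1.5535 + 0.0865 = 1.6400 bits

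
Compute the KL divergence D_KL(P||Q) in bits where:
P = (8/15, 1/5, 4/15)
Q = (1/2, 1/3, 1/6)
0.0831 bits

KL divergence: D_KL(P||Q) = Σ p(x) log(p(x)/q(x))

Computing term by term:
  x=0: 8/15 × log_2[(8/15)/(1/2)] = 8/15 × 0.0931 = 0.0497
  x=1: 1/5 × log_2[(1/5)/(1/3)] = 1/5 × -0.7370 = -0.1474
  x=2: 4/15 × log_2[(4/15)/(1/6)] = 4/15 × 0.6781 = 0.1808

D_KL(P||Q) = 0.0831 bits

Note: KL divergence is always non-negative and equals 0 iff P = Q.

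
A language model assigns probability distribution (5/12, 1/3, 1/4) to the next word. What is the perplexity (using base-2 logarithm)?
2.9375

Perplexity is 2^H (or exp(H) for natural log).

First, H = -Σ p log p = 1.5546 bits
Perplexity = 2^1.5546 = 2.9375

Interpretation: The model's uncertainty is equivalent to choosing uniformly among 2.9 options.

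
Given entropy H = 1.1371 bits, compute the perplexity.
2.1994

Perplexity is 2^H (or exp(H) for natural log).

H = 1.1371 bits
Perplexity = 2^1.1371 = 2.1994

Interpretation: The model's uncertainty is equivalent to choosing uniformly among 2.2 options.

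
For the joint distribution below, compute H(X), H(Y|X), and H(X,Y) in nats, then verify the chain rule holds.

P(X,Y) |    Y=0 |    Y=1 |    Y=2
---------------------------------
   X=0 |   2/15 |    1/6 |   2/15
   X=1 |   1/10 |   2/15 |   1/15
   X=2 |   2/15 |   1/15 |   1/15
H(X,Y) = 2.1451, H(X) = 1.0760, H(Y|X) = 1.0691 (all in nats)

Chain rule: H(X,Y) = H(X) + H(Y|X)

Left side — joint entropy directly:
H(X,Y) = -Σ p(x,y) log p(x,y) = 2.1451 nats

Right side — compute H(Y|X) from the conditional distributions:
P(X) = (13/30, 3/10, 4/15), so H(X) = 1.0760 nats
H(Y|X) = Σ_x P(X=x) · H(Y|X=x):
  P(Y|X=0) = (4/13, 5/13, 4/13), H(Y|X=0) = 1.0928, weight P(X=0) = 13/30
  P(Y|X=1) = (1/3, 4/9, 2/9), H(Y|X=1) = 1.0609, weight P(X=1) = 3/10
  P(Y|X=2) = (1/2, 1/4, 1/4), H(Y|X=2) = 1.0397, weight P(X=2) = 4/15
H(Y|X) = 1.0691 nats

H(X) + H(Y|X) = 1.0760 + 1.0691 = 2.1451 nats

Both sides equal 2.1451 nats. ✓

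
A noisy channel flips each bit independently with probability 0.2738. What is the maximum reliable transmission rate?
0.1531 bits

For a binary symmetric channel (BSC) with error probability p:
Capacity C = 1 - H(p) bits per symbol

where H(p) = -p log₂(p) - (1-p) log₂(1-p) is the binary entropy function.

H(0.2738) = 0.8469 bits
C = 1 - 0.8469 = 0.1531 bits per symbol

This means we can reliably transmit up to 0.1531 bits of information per channel use.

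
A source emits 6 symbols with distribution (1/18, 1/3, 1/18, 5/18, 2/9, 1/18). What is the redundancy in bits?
0.3661 bits

Redundancy measures how far a source is from maximum entropy:
R = H_max - H(X)

Maximum entropy for 6 symbols: H_max = log_2(6) = 2.5850 bits
Actual entropy: H(X) = 2.2188 bits
Redundancy: R = 2.5850 - 2.2188 = 0.3661 bits

This redundancy represents potential for compression: the source could be compressed by 0.3661 bits per symbol.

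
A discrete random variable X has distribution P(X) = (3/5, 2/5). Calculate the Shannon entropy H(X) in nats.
0.6730 nats

Shannon entropy is H(X) = -Σ p(x) log p(x).

For P = (3/5, 2/5):
H = -3/5 × log_e(3/5) -2/5 × log_e(2/5)
H = 0.6730 nats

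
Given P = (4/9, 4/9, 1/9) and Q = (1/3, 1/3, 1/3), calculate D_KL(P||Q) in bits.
0.1928 bits

KL divergence: D_KL(P||Q) = Σ p(x) log(p(x)/q(x))

Computing term by term:
  x=0: 4/9 × log_2[(4/9)/(1/3)] = 4/9 × 0.4150 = 0.1845
  x=1: 4/9 × log_2[(4/9)/(1/3)] = 4/9 × 0.4150 = 0.1845
  x=2: 1/9 × log_2[(1/9)/(1/3)] = 1/9 × -1.5850 = -0.1761

D_KL(P||Q) = 0.1928 bits

Note: KL divergence is always non-negative and equals 0 iff P = Q.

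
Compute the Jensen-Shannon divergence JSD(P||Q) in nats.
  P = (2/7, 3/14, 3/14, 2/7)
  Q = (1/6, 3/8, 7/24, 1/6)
0.0299 nats

Jensen-Shannon divergence is:
JSD(P||Q) = 0.5 × D_KL(P||M) + 0.5 × D_KL(Q||M)
where M = 0.5 × (P + Q) is the mixture distribution.

M = 0.5 × (2/7, 3/14, 3/14, 2/7) + 0.5 × (1/6, 3/8, 7/24, 1/6) = (0.22619, 0.294643, 0.252976, 0.22619)

D_KL(P||M) = 0.0297 nats
D_KL(Q||M) = 0.0302 nats

JSD(P||Q) = 0.5 × 0.0297 + 0.5 × 0.0302 = 0.0299 nats

Unlike KL divergence, JSD is symmetric and bounded: 0 ≤ JSD ≤ log(2).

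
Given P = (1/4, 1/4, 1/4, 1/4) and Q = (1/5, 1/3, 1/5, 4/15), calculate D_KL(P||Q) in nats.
0.0235 nats

KL divergence: D_KL(P||Q) = Σ p(x) log(p(x)/q(x))

Computing term by term:
  x=0: 1/4 × log_e[(1/4)/(1/5)] = 1/4 × 0.2231 = 0.0558
  x=1: 1/4 × log_e[(1/4)/(1/3)] = 1/4 × -0.2877 = -0.0719
  x=2: 1/4 × log_e[(1/4)/(1/5)] = 1/4 × 0.2231 = 0.0558
  x=3: 1/4 × log_e[(1/4)/(4/15)] = 1/4 × -0.0645 = -0.0161

D_KL(P||Q) = 0.0235 nats

Note: KL divergence is always non-negative and equals 0 iff P = Q.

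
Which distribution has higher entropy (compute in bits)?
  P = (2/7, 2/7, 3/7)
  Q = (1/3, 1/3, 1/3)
Q

Computing entropies in bits:
H(P) = 1.5567
H(Q) = 1.5850

Distribution Q has higher entropy.

Intuition: The distribution closer to uniform (more spread out) has higher entropy.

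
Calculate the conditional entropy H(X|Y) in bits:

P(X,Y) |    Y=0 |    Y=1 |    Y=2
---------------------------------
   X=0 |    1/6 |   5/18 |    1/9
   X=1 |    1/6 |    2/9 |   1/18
0.9819 bits

Using the chain rule: H(X|Y) = H(X,Y) - H(Y)

First, compute H(X,Y) = 2.4411 bits

Marginal P(Y) = (1/3, 1/2, 1/6)
H(Y) = 1.4591 bits

H(X|Y) = H(X,Y) - H(Y) = 2.4411 - 1.4591 = 0.9819 bits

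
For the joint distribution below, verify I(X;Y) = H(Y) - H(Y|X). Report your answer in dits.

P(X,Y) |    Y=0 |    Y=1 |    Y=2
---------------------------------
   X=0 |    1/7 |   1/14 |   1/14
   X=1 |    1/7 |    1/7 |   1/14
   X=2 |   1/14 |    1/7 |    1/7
I(X;Y) = 0.0186 dits

Mutual information has multiple equivalent forms:
- I(X;Y) = H(X) - H(X|Y)
- I(X;Y) = H(Y) - H(Y|X)
- I(X;Y) = H(X) + H(Y) - H(X,Y)

Computing all quantities:
H(X) = 0.4748, H(Y) = 0.4748, H(X,Y) = 0.9311
H(X|Y) = 0.4563, H(Y|X) = 0.4563

Verification:
H(X) - H(X|Y) = 0.4748 - 0.4563 = 0.0186
H(Y) - H(Y|X) = 0.4748 - 0.4563 = 0.0186
H(X) + H(Y) - H(X,Y) = 0.4748 + 0.4748 - 0.9311 = 0.0186

All forms give I(X;Y) = 0.0186 dits. ✓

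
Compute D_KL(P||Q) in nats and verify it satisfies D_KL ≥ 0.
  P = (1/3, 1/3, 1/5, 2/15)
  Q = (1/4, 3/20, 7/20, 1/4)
0.1663 nats

KL divergence satisfies the Gibbs inequality: D_KL(P||Q) ≥ 0 for all distributions P, Q.

D_KL(P||Q) = Σ p(x) log(p(x)/q(x))
Term by term:
  x=0: 1/3 × log_e[(1/3)/(1/4)] = 0.0959
  x=1: 1/3 × log_e[(1/3)/(3/20)] = 0.2662
  x=2: 1/5 × log_e[(1/5)/(7/20)] = -0.1119
  x=3: 2/15 × log_e[(2/15)/(1/4)] = -0.0838
D_KL(P||Q) = 0.1663 nats

D_KL(P||Q) = 0.1663 ≥ 0 ✓

This non-negativity is a fundamental property: relative entropy cannot be negative because it measures how different Q is from P.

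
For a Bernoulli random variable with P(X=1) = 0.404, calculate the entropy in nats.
0.6746 nats

The binary entropy function is:
H(p) = -p log(p) - (1-p) log(1-p)

H(0.404) = -0.404 × log_e(0.404) - 0.596 × log_e(0.596)
H(0.404) = 0.6746 nats

Note: Binary entropy is maximized at p=0.5 (H=1 bit) and minimized at p=0 or p=1 (H=0).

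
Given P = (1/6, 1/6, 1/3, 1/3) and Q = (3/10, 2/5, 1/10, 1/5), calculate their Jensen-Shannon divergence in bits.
0.1096 bits

Jensen-Shannon divergence is:
JSD(P||Q) = 0.5 × D_KL(P||M) + 0.5 × D_KL(Q||M)
where M = 0.5 × (P + Q) is the mixture distribution.

M = 0.5 × (1/6, 1/6, 1/3, 1/3) + 0.5 × (3/10, 2/5, 1/10, 1/5) = (7/30, 0.283333, 0.216667, 4/15)

D_KL(P||M) = 0.1060 bits
D_KL(Q||M) = 0.1132 bits

JSD(P||Q) = 0.5 × 0.1060 + 0.5 × 0.1132 = 0.1096 bits

Unlike KL divergence, JSD is symmetric and bounded: 0 ≤ JSD ≤ log(2).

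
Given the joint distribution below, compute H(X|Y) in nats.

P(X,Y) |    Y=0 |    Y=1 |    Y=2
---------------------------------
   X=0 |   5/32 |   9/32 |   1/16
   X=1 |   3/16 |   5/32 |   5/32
0.6529 nats

Using the chain rule: H(X|Y) = H(X,Y) - H(Y)

First, compute H(X,Y) = 1.7141 nats

Marginal P(Y) = (11/32, 7/16, 7/32)
H(Y) = 1.0612 nats

H(X|Y) = H(X,Y) - H(Y) = 1.7141 - 1.0612 = 0.6529 nats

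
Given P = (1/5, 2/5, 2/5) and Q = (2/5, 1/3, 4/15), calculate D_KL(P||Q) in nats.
0.0965 nats

KL divergence: D_KL(P||Q) = Σ p(x) log(p(x)/q(x))

Computing term by term:
  x=0: 1/5 × log_e[(1/5)/(2/5)] = 1/5 × -0.6931 = -0.1386
  x=1: 2/5 × log_e[(2/5)/(1/3)] = 2/5 × 0.1823 = 0.0729
  x=2: 2/5 × log_e[(2/5)/(4/15)] = 2/5 × 0.4055 = 0.1622

D_KL(P||Q) = 0.0965 nats

Note: KL divergence is always non-negative and equals 0 iff P = Q.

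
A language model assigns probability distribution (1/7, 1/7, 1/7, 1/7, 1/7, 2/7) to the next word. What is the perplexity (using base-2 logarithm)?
5.7423

Perplexity is 2^H (or exp(H) for natural log).

First, H = -Σ p log p = 2.5216 bits
Perplexity = 2^2.5216 = 5.7423

Interpretation: The model's uncertainty is equivalent to choosing uniformly among 5.7 options.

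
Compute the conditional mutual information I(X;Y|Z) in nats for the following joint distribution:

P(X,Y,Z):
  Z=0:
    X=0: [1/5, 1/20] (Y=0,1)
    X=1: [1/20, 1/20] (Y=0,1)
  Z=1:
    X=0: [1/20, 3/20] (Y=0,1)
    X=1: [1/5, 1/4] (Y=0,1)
0.0265 nats

Conditional mutual information: I(X;Y|Z) = H(X|Z) + H(Y|Z) - H(X,Y|Z)

H(Z) = 0.6474
H(X,Z) = 1.2580 → H(X|Z) = 0.6106
H(Y,Z) = 1.2899 → H(Y|Z) = 0.6425
H(X,Y,Z) = 1.8741 → H(X,Y|Z) = 1.2266

I(X;Y|Z) = 0.6106 + 0.6425 - 1.2266 = 0.0265 nats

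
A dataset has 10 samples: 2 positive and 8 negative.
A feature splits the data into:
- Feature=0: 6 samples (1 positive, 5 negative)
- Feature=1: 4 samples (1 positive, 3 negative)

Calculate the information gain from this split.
0.0074 bits

Information Gain = H(Y) - H(Y|Feature)

Before split:
P(positive) = 2/10 = 0.2000
H(Y) = 0.7219 bits

After split:
Feature=0: H = 0.6500 bits (weight = 6/10)
Feature=1: H = 0.8113 bits (weight = 4/10)
H(Y|Feature) = (6/10)×0.6500 + (4/10)×0.8113 = 0.7145 bits

Information Gain = 0.7219 - 0.7145 = 0.0074 bits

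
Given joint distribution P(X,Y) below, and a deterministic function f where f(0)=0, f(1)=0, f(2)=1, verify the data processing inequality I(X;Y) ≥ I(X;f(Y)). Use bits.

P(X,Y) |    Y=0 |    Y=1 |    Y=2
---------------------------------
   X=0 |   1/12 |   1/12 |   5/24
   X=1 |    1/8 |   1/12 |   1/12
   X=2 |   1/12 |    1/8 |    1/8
I(X;Y) = 0.0504, I(X;f(Y)) = 0.0383, inequality holds: 0.0504 ≥ 0.0383

Data Processing Inequality: For any Markov chain X → Y → Z, we have I(X;Y) ≥ I(X;Z).

Here Z = f(Y) is a deterministic function of Y, forming X → Y → Z.

Original I(X;Y) = 0.0504 bits

After applying f:
P(X,Z) where Z=f(Y):
- P(X,Z=0) = P(X,Y=0) + P(X,Y=1)
- P(X,Z=1) = P(X,Y=2)

I(X;Z) = I(X;f(Y)) = 0.0383 bits

Verification: 0.0504 ≥ 0.0383 ✓

Information cannot be created by processing; the function f can only lose information about X.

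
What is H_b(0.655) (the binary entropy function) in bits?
0.9295 bits

The binary entropy function is:
H(p) = -p log(p) - (1-p) log(1-p)

H(0.655) = -0.655 × log_2(0.655) - 0.345 × log_2(0.345)
H(0.655) = 0.9295 bits

Note: Binary entropy is maximized at p=0.5 (H=1 bit) and minimized at p=0 or p=1 (H=0).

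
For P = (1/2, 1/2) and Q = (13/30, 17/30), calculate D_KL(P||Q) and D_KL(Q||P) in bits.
D_KL(P||Q) = 0.0129, D_KL(Q||P) = 0.0129

KL divergence is not symmetric: D_KL(P||Q) ≠ D_KL(Q||P) in general.

D_KL(P||Q) = 0.0129 bits
D_KL(Q||P) = 0.0129 bits

In this case they happen to be equal (to 4 decimal places).

This asymmetry is why KL divergence is not a true distance metric.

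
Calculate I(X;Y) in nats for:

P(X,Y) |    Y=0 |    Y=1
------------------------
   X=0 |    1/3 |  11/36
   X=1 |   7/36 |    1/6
0.0001 nats

Mutual information: I(X;Y) = H(X) + H(Y) - H(X,Y)

Marginals:
P(X) = (23/36, 13/36), H(X) = 0.6541 nats
P(Y) = (19/36, 17/36), H(Y) = 0.6916 nats

Joint entropy: H(X,Y) = 1.3455 nats

I(X;Y) = 0.6541 + 0.6916 - 1.3455 = 0.0001 nats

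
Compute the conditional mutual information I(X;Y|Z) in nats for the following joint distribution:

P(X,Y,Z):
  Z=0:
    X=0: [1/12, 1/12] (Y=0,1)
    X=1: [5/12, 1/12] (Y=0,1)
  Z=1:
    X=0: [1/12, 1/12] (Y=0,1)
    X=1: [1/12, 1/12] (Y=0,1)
0.0341 nats

Conditional mutual information: I(X;Y|Z) = H(X|Z) + H(Y|Z) - H(X,Y|Z)

H(Z) = 0.6365
H(X,Z) = 1.2425 → H(X|Z) = 0.6059
H(Y,Z) = 1.2425 → H(Y|Z) = 0.6059
H(X,Y,Z) = 1.8143 → H(X,Y|Z) = 1.1778

I(X;Y|Z) = 0.6059 + 0.6059 - 1.1778 = 0.0341 nats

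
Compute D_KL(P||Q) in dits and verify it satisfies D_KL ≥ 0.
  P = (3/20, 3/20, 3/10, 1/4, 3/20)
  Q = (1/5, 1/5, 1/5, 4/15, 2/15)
0.0160 dits

KL divergence satisfies the Gibbs inequality: D_KL(P||Q) ≥ 0 for all distributions P, Q.

D_KL(P||Q) = Σ p(x) log(p(x)/q(x))
Term by term:
  x=0: 3/20 × log_10[(3/20)/(1/5)] = -0.0187
  x=1: 3/20 × log_10[(3/20)/(1/5)] = -0.0187
  x=2: 3/10 × log_10[(3/10)/(1/5)] = 0.0528
  x=3: 1/4 × log_10[(1/4)/(4/15)] = -0.0070
  x=4: 3/20 × log_10[(3/20)/(2/15)] = 0.0077
D_KL(P||Q) = 0.0160 dits

D_KL(P||Q) = 0.0160 ≥ 0 ✓

This non-negativity is a fundamental property: relative entropy cannot be negative because it measures how different Q is from P.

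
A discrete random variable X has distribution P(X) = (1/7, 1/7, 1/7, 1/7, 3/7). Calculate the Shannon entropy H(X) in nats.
1.4751 nats

Shannon entropy is H(X) = -Σ p(x) log p(x).

For P = (1/7, 1/7, 1/7, 1/7, 3/7):
H = -1/7 × log_e(1/7) -1/7 × log_e(1/7) -1/7 × log_e(1/7) -1/7 × log_e(1/7) -3/7 × log_e(3/7)
H = 1.4751 nats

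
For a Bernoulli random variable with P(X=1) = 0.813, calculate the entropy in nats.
0.4818 nats

The binary entropy function is:
H(p) = -p log(p) - (1-p) log(1-p)

H(0.813) = -0.813 × log_e(0.813) - 0.187 × log_e(0.187)
H(0.813) = 0.4818 nats

Note: Binary entropy is maximized at p=0.5 (H=1 bit) and minimized at p=0 or p=1 (H=0).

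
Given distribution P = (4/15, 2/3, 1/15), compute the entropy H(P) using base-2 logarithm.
1.1589 bits

Shannon entropy is H(X) = -Σ p(x) log p(x).

For P = (4/15, 2/3, 1/15):
H = -4/15 × log_2(4/15) -2/3 × log_2(2/3) -1/15 × log_2(1/15)
H = 1.1589 bits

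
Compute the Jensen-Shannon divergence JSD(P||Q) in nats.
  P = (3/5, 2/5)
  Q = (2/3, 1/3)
0.0024 nats

Jensen-Shannon divergence is:
JSD(P||Q) = 0.5 × D_KL(P||M) + 0.5 × D_KL(Q||M)
where M = 0.5 × (P + Q) is the mixture distribution.

M = 0.5 × (3/5, 2/5) + 0.5 × (2/3, 1/3) = (19/30, 11/30)

D_KL(P||M) = 0.0024 nats
D_KL(Q||M) = 0.0024 nats

JSD(P||Q) = 0.5 × 0.0024 + 0.5 × 0.0024 = 0.0024 nats

Unlike KL divergence, JSD is symmetric and bounded: 0 ≤ JSD ≤ log(2).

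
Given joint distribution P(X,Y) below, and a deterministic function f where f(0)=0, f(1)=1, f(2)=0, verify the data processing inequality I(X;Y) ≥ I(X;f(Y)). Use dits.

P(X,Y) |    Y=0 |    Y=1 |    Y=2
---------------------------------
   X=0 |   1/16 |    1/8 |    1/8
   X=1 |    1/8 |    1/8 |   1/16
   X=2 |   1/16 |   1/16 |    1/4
I(X;Y) = 0.0378, I(X;f(Y)) = 0.0137, inequality holds: 0.0378 ≥ 0.0137

Data Processing Inequality: For any Markov chain X → Y → Z, we have I(X;Y) ≥ I(X;Z).

Here Z = f(Y) is a deterministic function of Y, forming X → Y → Z.

Original I(X;Y) = 0.0378 dits

After applying f:
P(X,Z) where Z=f(Y):
- P(X,Z=0) = P(X,Y=0) + P(X,Y=2)
- P(X,Z=1) = P(X,Y=1)

I(X;Z) = I(X;f(Y)) = 0.0137 dits

Verification: 0.0378 ≥ 0.0137 ✓

Information cannot be created by processing; the function f can only lose information about X.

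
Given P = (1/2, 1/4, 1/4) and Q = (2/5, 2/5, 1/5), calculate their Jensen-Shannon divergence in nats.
0.0129 nats

Jensen-Shannon divergence is:
JSD(P||Q) = 0.5 × D_KL(P||M) + 0.5 × D_KL(Q||M)
where M = 0.5 × (P + Q) is the mixture distribution.

M = 0.5 × (1/2, 1/4, 1/4) + 0.5 × (2/5, 2/5, 1/5) = (9/20, 13/40, 9/40)

D_KL(P||M) = 0.0134 nats
D_KL(Q||M) = 0.0124 nats

JSD(P||Q) = 0.5 × 0.0134 + 0.5 × 0.0124 = 0.0129 nats

Unlike KL divergence, JSD is symmetric and bounded: 0 ≤ JSD ≤ log(2).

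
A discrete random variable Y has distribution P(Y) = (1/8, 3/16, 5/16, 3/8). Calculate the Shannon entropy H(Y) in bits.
1.8829 bits

Shannon entropy is H(X) = -Σ p(x) log p(x).

For P = (1/8, 3/16, 5/16, 3/8):
H = -1/8 × log_2(1/8) -3/16 × log_2(3/16) -5/16 × log_2(5/16) -3/8 × log_2(3/8)
H = 1.8829 bits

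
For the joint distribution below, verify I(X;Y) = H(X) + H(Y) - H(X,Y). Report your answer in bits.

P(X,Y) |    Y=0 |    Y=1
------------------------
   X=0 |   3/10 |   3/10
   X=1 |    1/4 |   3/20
I(X;Y) = 0.0110 bits

Mutual information has multiple equivalent forms:
- I(X;Y) = H(X) - H(X|Y)
- I(X;Y) = H(Y) - H(Y|X)
- I(X;Y) = H(X) + H(Y) - H(X,Y)

Computing all quantities:
H(X) = 0.9710, H(Y) = 0.9928, H(X,Y) = 1.9527
H(X|Y) = 0.9599, H(Y|X) = 0.9818

Verification:
H(X) - H(X|Y) = 0.9710 - 0.9599 = 0.0110
H(Y) - H(Y|X) = 0.9928 - 0.9818 = 0.0110
H(X) + H(Y) - H(X,Y) = 0.9710 + 0.9928 - 1.9527 = 0.0110

All forms give I(X;Y) = 0.0110 bits. ✓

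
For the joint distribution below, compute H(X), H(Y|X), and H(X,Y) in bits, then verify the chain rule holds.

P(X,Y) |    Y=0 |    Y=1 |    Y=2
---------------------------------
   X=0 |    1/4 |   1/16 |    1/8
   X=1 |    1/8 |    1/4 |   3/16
H(X,Y) = 2.4528, H(X) = 0.9887, H(Y|X) = 1.4641 (all in bits)

Chain rule: H(X,Y) = H(X) + H(Y|X)

Left side — joint entropy directly:
H(X,Y) = -Σ p(x,y) log p(x,y) = 2.4528 bits

Right side — compute H(Y|X) from the conditional distributions:
P(X) = (7/16, 9/16), so H(X) = 0.9887 bits
H(Y|X) = Σ_x P(X=x) · H(Y|X=x):
  P(Y|X=0) = (4/7, 1/7, 2/7), H(Y|X=0) = 1.3788, weight P(X=0) = 7/16
  P(Y|X=1) = (2/9, 4/9, 1/3), H(Y|X=1) = 1.5305, weight P(X=1) = 9/16
H(Y|X) = 1.4641 bits

H(X) + H(Y|X) = 0.9887 + 1.4641 = 2.4528 bits

Both sides equal 2.4528 bits. ✓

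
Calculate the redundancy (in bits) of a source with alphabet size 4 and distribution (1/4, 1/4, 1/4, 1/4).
0.0000 bits

Redundancy measures how far a source is from maximum entropy:
R = H_max - H(X)

Maximum entropy for 4 symbols: H_max = log_2(4) = 2.0000 bits
Actual entropy: H(X) = 2.0000 bits
Redundancy: R = 2.0000 - 2.0000 = 0.0000 bits

This redundancy represents potential for compression: the source could be compressed by 0.0000 bits per symbol.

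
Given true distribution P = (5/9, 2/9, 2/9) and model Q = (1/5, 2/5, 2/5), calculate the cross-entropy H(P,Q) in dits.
0.5652 dits

Cross-entropy: H(P,Q) = -Σ p(x) log q(x)

Alternatively: H(P,Q) = H(P) + D_KL(P||Q)
H(P) = 0.4321 dits
D_KL(P||Q) = 0.1330 dits

H(P,Q) = 0.4321 + 0.1330 = 0.5652 dits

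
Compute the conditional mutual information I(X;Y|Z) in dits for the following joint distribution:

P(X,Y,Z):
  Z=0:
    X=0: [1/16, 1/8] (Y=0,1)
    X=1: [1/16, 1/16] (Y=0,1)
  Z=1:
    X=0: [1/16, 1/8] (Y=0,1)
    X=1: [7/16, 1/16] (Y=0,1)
0.0432 dits

Conditional mutual information: I(X;Y|Z) = H(X|Z) + H(Y|Z) - H(X,Y|Z)

H(Z) = 0.2697
H(X,Z) = 0.5360 → H(X|Z) = 0.2663
H(Y,Z) = 0.5360 → H(Y|Z) = 0.2663
H(X,Y,Z) = 0.7591 → H(X,Y|Z) = 0.4894

I(X;Y|Z) = 0.2663 + 0.2663 - 0.4894 = 0.0432 dits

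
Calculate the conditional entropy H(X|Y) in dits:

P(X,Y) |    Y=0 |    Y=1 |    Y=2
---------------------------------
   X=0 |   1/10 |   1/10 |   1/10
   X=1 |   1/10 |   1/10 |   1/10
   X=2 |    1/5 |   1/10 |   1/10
0.4669 dits

Using the chain rule: H(X|Y) = H(X,Y) - H(Y)

First, compute H(X,Y) = 0.9398 dits

Marginal P(Y) = (2/5, 3/10, 3/10)
H(Y) = 0.4729 dits

H(X|Y) = H(X,Y) - H(Y) = 0.9398 - 0.4729 = 0.4669 dits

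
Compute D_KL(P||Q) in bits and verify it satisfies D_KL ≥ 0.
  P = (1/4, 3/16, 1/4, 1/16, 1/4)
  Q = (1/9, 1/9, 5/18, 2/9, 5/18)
0.2436 bits

KL divergence satisfies the Gibbs inequality: D_KL(P||Q) ≥ 0 for all distributions P, Q.

D_KL(P||Q) = Σ p(x) log(p(x)/q(x))
Term by term:
  x=0: 1/4 × log_2[(1/4)/(1/9)] = 0.2925
  x=1: 3/16 × log_2[(3/16)/(1/9)] = 0.1415
  x=2: 1/4 × log_2[(1/4)/(5/18)] = -0.0380
  x=3: 1/16 × log_2[(1/16)/(2/9)] = -0.1144
  x=4: 1/4 × log_2[(1/4)/(5/18)] = -0.0380
D_KL(P||Q) = 0.2436 bits

D_KL(P||Q) = 0.2436 ≥ 0 ✓

This non-negativity is a fundamental property: relative entropy cannot be negative because it measures how different Q is from P.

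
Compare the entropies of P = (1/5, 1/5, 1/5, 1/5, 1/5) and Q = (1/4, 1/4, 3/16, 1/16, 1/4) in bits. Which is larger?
P

Computing entropies in bits:
H(P) = 2.3219
H(Q) = 2.2028

Distribution P has higher entropy.

Intuition: The distribution closer to uniform (more spread out) has higher entropy.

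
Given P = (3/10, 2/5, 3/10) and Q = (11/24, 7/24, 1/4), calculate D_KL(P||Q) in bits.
0.0778 bits

KL divergence: D_KL(P||Q) = Σ p(x) log(p(x)/q(x))

Computing term by term:
  x=0: 3/10 × log_2[(3/10)/(11/24)] = 3/10 × -0.6114 = -0.1834
  x=1: 2/5 × log_2[(2/5)/(7/24)] = 2/5 × 0.4557 = 0.1823
  x=2: 3/10 × log_2[(3/10)/(1/4)] = 3/10 × 0.2630 = 0.0789

D_KL(P||Q) = 0.0778 bits

Note: KL divergence is always non-negative and equals 0 iff P = Q.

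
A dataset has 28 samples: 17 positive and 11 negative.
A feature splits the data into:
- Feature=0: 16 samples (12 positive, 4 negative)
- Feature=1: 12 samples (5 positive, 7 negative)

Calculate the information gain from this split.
0.0831 bits

Information Gain = H(Y) - H(Y|Feature)

Before split:
P(positive) = 17/28 = 0.6071
H(Y) = 0.9666 bits

After split:
Feature=0: H = 0.8113 bits (weight = 16/28)
Feature=1: H = 0.9799 bits (weight = 12/28)
H(Y|Feature) = (16/28)×0.8113 + (12/28)×0.9799 = 0.8835 bits

Information Gain = 0.9666 - 0.8835 = 0.0831 bits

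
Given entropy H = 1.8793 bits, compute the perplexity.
3.6790

Perplexity is 2^H (or exp(H) for natural log).

H = 1.8793 bits
Perplexity = 2^1.8793 = 3.6790

Interpretation: The model's uncertainty is equivalent to choosing uniformly among 3.7 options.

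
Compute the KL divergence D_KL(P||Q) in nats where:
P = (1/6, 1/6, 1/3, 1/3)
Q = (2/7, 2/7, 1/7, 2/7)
0.1542 nats

KL divergence: D_KL(P||Q) = Σ p(x) log(p(x)/q(x))

Computing term by term:
  x=0: 1/6 × log_e[(1/6)/(2/7)] = 1/6 × -0.5390 = -0.0898
  x=1: 1/6 × log_e[(1/6)/(2/7)] = 1/6 × -0.5390 = -0.0898
  x=2: 1/3 × log_e[(1/3)/(1/7)] = 1/3 × 0.8473 = 0.2824
  x=3: 1/3 × log_e[(1/3)/(2/7)] = 1/3 × 0.1542 = 0.0514

D_KL(P||Q) = 0.1542 nats

Note: KL divergence is always non-negative and equals 0 iff P = Q.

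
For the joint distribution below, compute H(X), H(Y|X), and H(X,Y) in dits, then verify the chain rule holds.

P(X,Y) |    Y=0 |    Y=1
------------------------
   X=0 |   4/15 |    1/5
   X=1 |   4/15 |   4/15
H(X,Y) = 0.5990, H(X) = 0.3001, H(Y|X) = 0.2990 (all in dits)

Chain rule: H(X,Y) = H(X) + H(Y|X)

Left side — joint entropy directly:
H(X,Y) = -Σ p(x,y) log p(x,y) = 0.5990 dits

Right side — compute H(Y|X) from the conditional distributions:
P(X) = (7/15, 8/15), so H(X) = 0.3001 dits
H(Y|X) = Σ_x P(X=x) · H(Y|X=x):
  P(Y|X=0) = (4/7, 3/7), H(Y|X=0) = 0.2966, weight P(X=0) = 7/15
  P(Y|X=1) = (1/2, 1/2), H(Y|X=1) = 0.3010, weight P(X=1) = 8/15
H(Y|X) = 0.2990 dits

H(X) + H(Y|X) = 0.3001 + 0.2990 = 0.5990 dits

Both sides equal 0.5990 dits. ✓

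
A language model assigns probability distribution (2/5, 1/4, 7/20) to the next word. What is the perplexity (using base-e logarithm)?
2.9462

Perplexity is e^H (or exp(H) for natural log).

First, H = -Σ p log p = 1.0805 nats
Perplexity = e^1.0805 = 2.9462

Interpretation: The model's uncertainty is equivalent to choosing uniformly among 2.9 options.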